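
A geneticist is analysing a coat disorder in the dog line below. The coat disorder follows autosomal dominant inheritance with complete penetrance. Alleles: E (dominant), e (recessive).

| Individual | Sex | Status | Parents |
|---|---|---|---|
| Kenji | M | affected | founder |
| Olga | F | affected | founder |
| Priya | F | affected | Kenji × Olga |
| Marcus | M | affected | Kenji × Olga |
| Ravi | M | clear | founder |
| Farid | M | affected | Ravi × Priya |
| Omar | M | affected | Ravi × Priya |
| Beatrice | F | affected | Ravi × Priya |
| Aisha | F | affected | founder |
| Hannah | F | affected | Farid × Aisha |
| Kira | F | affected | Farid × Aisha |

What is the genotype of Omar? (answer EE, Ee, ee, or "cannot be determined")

Ee

From phenotype alone, Omar is EE or Ee.
Omar is affected so carries E and received e from Ravi (ee), so Omar is Ee.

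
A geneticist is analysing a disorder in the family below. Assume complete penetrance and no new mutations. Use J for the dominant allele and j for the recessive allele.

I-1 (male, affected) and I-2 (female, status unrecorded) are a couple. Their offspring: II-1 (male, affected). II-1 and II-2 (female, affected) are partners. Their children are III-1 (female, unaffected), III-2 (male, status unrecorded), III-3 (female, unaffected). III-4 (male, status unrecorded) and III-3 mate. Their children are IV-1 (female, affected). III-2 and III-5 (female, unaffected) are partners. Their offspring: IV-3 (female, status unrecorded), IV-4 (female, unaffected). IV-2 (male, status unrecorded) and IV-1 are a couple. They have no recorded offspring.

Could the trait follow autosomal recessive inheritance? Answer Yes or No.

Under autosomal recessive, III-1 (unaffected, female) cannot arise from II-1 (affected) × II-2 (affected).

No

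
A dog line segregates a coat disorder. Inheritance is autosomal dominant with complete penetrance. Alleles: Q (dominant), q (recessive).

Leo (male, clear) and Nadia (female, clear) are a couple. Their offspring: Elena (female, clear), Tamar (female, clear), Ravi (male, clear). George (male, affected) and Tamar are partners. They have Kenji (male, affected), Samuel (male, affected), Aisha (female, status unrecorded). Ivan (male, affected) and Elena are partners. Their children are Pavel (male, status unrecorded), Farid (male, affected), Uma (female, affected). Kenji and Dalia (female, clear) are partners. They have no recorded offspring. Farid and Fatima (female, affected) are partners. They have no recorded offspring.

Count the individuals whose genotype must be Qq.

4

Obligate heterozygotes: Kenji is affected so carries Q and received q from Tamar (qq), so Kenji is Qq; Samuel is affected so carries Q and received q from Tamar (qq), so Samuel is Qq; Farid is affected so carries Q and received q from Elena (qq), so Farid is Qq; Uma is affected so carries Q and received q from Elena (qq), so Uma is Qq.
Every other individual is either homozygous by phenotype or has at least one consistent homozygous assignment, so the count is 4.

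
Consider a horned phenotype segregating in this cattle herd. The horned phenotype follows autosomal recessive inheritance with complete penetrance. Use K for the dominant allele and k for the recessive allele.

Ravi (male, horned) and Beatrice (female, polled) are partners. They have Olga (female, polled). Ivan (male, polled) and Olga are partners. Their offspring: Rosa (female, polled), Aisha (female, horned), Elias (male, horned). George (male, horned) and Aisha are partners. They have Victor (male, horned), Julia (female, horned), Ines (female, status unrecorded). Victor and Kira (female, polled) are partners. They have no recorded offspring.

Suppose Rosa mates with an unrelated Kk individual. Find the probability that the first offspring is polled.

5/6

Ivan is polled so carries K and passed k to Aisha (kk), so Ivan is Kk.
Olga is polled so carries K and received k from Ravi (kk), so Olga is Kk.
Rosa is a polled offspring of Ivan (Kk) × Olga (Kk), whose cross gives 1/4 KK : 1/2 Kk : 1/4 kk; conditioning on being polled, Rosa is KK with probability 1/3, Kk with probability 2/3.
Summing over parental genotype combinations, P(offspring is polled) = 1/3·1 + 2/3·3/4 = 5/6.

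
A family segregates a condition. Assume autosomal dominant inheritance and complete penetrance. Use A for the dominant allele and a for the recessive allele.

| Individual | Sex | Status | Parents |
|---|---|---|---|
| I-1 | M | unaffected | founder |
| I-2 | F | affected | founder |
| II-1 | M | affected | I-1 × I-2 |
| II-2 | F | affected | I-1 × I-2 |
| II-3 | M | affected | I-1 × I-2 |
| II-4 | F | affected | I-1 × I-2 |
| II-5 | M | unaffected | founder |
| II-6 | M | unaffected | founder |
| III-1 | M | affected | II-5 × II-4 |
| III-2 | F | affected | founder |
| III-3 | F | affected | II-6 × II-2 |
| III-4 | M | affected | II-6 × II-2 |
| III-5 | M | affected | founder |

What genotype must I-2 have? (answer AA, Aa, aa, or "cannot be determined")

cannot be determined

I-2's phenotype allows AA or Aa, and no parent or child forces a single allele at both positions; consistent genotype assignments exist with I-2 as AA or Aa.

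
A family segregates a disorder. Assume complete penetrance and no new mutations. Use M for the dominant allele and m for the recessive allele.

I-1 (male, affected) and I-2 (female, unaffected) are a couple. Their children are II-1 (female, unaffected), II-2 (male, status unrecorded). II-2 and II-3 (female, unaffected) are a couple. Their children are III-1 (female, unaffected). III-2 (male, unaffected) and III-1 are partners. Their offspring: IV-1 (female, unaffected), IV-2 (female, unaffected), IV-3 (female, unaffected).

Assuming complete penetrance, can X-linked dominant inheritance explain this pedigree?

No

Under X-linked dominant, II-1 (unaffected, female) cannot arise from I-1 (affected) × I-2 (unaffected).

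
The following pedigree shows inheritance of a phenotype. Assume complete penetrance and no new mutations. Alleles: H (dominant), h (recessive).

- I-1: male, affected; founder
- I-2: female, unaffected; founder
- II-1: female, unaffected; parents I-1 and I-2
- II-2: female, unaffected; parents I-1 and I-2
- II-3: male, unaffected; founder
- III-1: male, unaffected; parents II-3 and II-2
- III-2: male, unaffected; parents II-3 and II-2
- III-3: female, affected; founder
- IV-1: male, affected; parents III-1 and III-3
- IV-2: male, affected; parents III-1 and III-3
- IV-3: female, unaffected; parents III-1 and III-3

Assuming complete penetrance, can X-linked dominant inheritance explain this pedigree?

Under X-linked dominant, II-1 (unaffected, female) cannot arise from I-1 (affected) × I-2 (unaffected).

No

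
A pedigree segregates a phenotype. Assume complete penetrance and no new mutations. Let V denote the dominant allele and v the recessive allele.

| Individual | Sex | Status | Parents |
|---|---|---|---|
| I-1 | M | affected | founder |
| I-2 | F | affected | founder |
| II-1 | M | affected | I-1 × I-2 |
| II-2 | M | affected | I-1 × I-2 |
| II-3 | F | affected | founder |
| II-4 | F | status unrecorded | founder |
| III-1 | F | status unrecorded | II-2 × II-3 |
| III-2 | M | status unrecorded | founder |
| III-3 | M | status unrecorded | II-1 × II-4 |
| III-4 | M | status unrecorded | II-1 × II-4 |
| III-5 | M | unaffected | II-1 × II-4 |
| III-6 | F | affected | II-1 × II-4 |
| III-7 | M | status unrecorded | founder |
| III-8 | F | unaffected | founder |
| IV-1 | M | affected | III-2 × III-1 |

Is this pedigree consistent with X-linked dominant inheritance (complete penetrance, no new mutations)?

A consistent assignment under X-linked dominant exists: I-1 X^V Y, I-2 X^V X^V, II-1 X^V Y, II-2 X^V Y, II-3 X^V X^V, II-4 X^V X^v, III-1 X^V X^V, III-2 X^V Y, III-3 X^V Y, III-4 X^V Y, III-5 X^v Y, III-6 X^V X^V, III-7 X^V Y, III-8 X^v X^v, IV-1 X^V Y.
In this assignment every recorded phenotype matches its genotype and every non-founder's genotype is obtainable from its parents' genotypes, so the pedigree is consistent.

Yes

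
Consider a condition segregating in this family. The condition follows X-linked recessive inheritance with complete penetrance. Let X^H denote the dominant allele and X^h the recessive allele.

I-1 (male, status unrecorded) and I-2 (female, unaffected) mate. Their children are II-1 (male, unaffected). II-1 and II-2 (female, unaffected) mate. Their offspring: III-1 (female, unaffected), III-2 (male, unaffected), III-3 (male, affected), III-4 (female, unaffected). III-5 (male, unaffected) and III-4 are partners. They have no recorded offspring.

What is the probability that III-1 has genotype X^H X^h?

1/2

II-1 is unaffected, so II-1 is X^H Y.
II-2 is unaffected so carries H and passed h to III-3 (X^h Y), so II-2 is X^H X^h.
Their cross gives offspring ratios 1/2 X^H X^H : 1/2 X^H X^h. Conditioning on III-1 being unaffected, P(X^H X^h) = 1/2 / 1 = 1/2.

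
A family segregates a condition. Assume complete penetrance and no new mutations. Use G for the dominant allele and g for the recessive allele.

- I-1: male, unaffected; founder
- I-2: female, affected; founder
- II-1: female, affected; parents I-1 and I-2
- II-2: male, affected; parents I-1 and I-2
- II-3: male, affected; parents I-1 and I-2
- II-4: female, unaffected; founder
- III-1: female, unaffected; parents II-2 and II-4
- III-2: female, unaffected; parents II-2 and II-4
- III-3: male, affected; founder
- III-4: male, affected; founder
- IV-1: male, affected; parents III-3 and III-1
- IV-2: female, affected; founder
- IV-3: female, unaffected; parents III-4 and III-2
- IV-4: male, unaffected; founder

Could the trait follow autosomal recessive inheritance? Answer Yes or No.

A consistent assignment under autosomal recessive exists: I-1 Gg, I-2 gg, II-1 gg, II-2 gg, II-3 gg, II-4 GG, III-1 Gg, III-2 Gg, III-3 gg, III-4 gg, IV-1 gg, IV-2 gg, IV-3 Gg, IV-4 GG.
In this assignment every recorded phenotype matches its genotype and every non-founder's genotype is obtainable from its parents' genotypes, so the pedigree is consistent.

Yes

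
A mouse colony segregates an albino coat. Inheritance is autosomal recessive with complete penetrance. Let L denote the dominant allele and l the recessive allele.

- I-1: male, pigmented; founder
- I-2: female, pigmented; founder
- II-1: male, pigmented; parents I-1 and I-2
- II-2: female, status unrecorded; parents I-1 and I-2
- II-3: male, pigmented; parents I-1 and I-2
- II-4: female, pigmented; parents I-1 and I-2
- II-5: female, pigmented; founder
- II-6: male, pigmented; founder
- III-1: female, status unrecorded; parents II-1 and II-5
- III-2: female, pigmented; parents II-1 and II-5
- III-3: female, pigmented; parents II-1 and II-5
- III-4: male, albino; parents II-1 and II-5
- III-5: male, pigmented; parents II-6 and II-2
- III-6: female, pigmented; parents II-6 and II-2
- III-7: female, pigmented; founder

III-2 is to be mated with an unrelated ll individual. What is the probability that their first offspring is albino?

1/3

II-1 is pigmented so carries L and passed l to III-4 (ll), so II-1 is Ll.
II-5 is pigmented so carries L and passed l to III-4 (ll), so II-5 is Ll.
III-2 is a pigmented offspring of II-1 (Ll) × II-5 (Ll), whose cross gives 1/4 LL : 1/2 Ll : 1/4 ll; conditioning on being pigmented, III-2 is LL with probability 1/3, Ll with probability 2/3.
Summing over parental genotype combinations, P(offspring is albino) = 2/3·1/2 = 1/3.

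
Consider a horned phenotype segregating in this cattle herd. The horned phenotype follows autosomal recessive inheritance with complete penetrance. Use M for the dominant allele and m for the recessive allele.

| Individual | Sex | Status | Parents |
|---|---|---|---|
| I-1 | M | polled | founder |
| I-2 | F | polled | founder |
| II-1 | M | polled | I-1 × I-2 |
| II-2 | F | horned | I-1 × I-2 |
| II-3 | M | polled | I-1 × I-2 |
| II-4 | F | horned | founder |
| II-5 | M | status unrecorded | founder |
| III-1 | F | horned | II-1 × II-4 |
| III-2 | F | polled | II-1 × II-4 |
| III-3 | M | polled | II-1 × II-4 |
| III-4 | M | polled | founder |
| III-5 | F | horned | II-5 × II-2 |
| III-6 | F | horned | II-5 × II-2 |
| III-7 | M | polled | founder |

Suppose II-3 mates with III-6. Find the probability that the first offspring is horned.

I-1 is polled so carries M and passed m to II-2 (mm), so I-1 is Mm.
I-2 is polled so carries M and passed m to II-2 (mm), so I-2 is Mm.
II-3 is a polled offspring of I-1 (Mm) × I-2 (Mm), whose cross gives 1/4 MM : 1/2 Mm : 1/4 mm; conditioning on being polled, II-3 is MM with probability 1/3, Mm with probability 2/3.
III-6 is horned, so III-6 is mm.
Summing over parental genotype combinations, P(offspring is horned) = 2/3·1/2 = 1/3.

1/3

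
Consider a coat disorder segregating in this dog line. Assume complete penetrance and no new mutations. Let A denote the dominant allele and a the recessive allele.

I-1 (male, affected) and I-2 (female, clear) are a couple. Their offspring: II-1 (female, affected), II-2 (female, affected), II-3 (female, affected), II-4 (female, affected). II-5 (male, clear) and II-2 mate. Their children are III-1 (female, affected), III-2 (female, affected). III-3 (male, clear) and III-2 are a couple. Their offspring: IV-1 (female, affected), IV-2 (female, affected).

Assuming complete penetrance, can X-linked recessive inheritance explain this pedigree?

No

Under X-linked recessive, III-1 (affected, female) cannot arise from II-5 (clear) × II-2 (affected).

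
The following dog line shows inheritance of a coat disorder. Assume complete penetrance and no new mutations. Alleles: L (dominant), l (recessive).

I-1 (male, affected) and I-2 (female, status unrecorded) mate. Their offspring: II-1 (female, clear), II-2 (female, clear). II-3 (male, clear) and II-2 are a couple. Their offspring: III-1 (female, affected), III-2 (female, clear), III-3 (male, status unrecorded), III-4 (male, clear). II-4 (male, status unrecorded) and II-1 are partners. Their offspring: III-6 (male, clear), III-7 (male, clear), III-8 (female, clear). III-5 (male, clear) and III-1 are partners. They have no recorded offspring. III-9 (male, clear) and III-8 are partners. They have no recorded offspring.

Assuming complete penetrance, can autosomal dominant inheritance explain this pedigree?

Under autosomal dominant, III-1 (affected, female) cannot arise from II-3 (clear) × II-2 (clear).

No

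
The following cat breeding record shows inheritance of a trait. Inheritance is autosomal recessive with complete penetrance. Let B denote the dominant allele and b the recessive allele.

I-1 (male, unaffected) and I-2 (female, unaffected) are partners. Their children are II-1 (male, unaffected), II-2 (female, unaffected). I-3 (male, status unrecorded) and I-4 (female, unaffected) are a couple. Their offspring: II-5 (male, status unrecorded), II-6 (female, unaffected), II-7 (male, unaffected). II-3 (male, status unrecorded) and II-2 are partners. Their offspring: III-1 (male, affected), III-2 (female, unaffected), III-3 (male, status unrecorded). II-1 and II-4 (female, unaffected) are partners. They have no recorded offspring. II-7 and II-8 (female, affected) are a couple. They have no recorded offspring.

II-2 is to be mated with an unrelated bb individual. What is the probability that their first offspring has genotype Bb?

1/2

II-2 is unaffected so carries B and passed b to III-1 (bb), so II-2 is Bb.
The cross gives 1/2 Bb : 1/2 bb, so P(offspring has genotype Bb) = 1/2.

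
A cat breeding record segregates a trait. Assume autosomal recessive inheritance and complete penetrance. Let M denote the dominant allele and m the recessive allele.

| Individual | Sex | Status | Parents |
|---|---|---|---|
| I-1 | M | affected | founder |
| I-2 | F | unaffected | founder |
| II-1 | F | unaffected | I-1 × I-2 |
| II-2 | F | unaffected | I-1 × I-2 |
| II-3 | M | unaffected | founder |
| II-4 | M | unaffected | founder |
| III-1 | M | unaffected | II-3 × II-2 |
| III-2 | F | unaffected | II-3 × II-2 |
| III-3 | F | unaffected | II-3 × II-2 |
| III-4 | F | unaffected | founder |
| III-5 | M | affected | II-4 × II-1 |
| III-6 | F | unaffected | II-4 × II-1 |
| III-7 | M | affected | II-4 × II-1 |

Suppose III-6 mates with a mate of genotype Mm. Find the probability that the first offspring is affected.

II-4 is unaffected so carries M and passed m to III-5 (mm), so II-4 is Mm.
II-1 is unaffected so carries M and received m from I-1 (mm), so II-1 is Mm.
III-6 is an unaffected offspring of II-4 (Mm) × II-1 (Mm), whose cross gives 1/4 MM : 1/2 Mm : 1/4 mm; conditioning on being unaffected, III-6 is MM with probability 1/3, Mm with probability 2/3.
Summing over parental genotype combinations, P(offspring is affected) = 2/3·1/4 = 1/6.

1/6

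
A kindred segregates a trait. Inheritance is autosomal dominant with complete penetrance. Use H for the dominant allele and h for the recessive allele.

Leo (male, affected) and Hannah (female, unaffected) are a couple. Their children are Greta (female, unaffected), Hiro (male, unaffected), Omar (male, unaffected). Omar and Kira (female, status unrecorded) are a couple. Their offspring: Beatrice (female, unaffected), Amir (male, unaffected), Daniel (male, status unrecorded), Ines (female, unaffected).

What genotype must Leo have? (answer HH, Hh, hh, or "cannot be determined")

Hh

From phenotype alone, Leo is HH or Hh.
Leo is affected so carries H and passed h to Greta (hh), so Leo is Hh.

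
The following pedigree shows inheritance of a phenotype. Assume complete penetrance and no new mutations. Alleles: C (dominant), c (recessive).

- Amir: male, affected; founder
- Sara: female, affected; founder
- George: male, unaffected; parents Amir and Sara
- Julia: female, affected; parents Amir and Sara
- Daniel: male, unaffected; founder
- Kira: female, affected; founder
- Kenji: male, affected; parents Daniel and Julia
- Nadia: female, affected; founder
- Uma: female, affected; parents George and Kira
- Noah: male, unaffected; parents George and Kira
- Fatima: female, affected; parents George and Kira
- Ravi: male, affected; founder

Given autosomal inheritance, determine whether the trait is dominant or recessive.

dominant

Amir and Sara are both affected yet have an unaffected child George. Under a recessive model two affected parents are homozygous and every child would be affected, so the trait cannot be recessive.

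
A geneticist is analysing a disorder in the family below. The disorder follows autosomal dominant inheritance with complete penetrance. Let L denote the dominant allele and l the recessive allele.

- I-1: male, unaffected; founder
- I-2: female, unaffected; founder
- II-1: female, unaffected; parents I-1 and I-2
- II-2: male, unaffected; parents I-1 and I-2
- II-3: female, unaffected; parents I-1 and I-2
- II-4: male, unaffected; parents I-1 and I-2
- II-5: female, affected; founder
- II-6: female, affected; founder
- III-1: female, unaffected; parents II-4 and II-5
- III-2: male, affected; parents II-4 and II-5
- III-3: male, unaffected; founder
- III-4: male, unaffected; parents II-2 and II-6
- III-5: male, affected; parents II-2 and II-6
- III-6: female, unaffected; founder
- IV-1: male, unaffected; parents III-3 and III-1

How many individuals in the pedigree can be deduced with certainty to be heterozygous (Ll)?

Obligate heterozygotes: II-5 is affected so carries L and passed l to III-1 (ll), so II-5 is Ll; II-6 is affected so carries L and passed l to III-4 (ll), so II-6 is Ll; III-2 is affected so carries L and received l from II-4 (ll), so III-2 is Ll; III-5 is affected so carries L and received l from II-2 (ll), so III-5 is Ll.
Every other individual is either homozygous by phenotype or has at least one consistent homozygous assignment, so the count is 4.

4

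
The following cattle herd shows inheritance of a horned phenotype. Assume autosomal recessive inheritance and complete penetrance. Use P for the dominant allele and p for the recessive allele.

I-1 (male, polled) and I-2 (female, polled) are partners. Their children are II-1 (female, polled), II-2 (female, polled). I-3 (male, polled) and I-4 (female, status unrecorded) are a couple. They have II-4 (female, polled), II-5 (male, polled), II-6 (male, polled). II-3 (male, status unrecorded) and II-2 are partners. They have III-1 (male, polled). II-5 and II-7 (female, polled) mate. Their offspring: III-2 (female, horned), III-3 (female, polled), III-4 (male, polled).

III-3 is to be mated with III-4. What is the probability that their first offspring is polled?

II-5 is polled so carries P and passed p to III-2 (pp), so II-5 is Pp.
II-7 is polled so carries P and passed p to III-2 (pp), so II-7 is Pp.
III-3 is a polled offspring of II-5 (Pp) × II-7 (Pp), whose cross gives 1/4 PP : 1/2 Pp : 1/4 pp; conditioning on being polled, III-3 is PP with probability 1/3, Pp with probability 2/3.
III-4 is a polled offspring of II-5 (Pp) × II-7 (Pp), whose cross gives 1/4 PP : 1/2 Pp : 1/4 pp; conditioning on being polled, III-4 is PP with probability 1/3, Pp with probability 2/3.
Summing over parental genotype combinations, P(offspring is polled) = 1/9·1 + 2/9·1 + 2/9·1 + 4/9·3/4 = 8/9.

8/9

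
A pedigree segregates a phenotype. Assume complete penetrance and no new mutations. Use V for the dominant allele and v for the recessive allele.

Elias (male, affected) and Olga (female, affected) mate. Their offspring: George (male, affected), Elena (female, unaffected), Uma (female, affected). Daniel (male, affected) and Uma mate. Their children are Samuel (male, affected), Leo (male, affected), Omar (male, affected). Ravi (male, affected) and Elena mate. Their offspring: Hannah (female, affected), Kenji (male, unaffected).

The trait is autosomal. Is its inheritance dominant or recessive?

dominant

Elias and Olga are both affected yet have an unaffected child Elena. Under a recessive model two affected parents are homozygous and every child would be affected, so the trait cannot be recessive.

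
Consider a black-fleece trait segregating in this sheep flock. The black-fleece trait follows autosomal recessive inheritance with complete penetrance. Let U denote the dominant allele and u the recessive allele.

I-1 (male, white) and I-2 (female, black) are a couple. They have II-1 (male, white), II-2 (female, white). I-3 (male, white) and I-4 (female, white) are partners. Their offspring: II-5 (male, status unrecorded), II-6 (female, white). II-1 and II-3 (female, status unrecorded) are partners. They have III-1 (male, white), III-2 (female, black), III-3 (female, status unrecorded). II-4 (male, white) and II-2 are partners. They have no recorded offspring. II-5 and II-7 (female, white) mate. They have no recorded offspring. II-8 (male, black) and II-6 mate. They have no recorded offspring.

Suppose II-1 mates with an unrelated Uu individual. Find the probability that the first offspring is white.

II-1 is white so carries U and received u from I-2 (uu), so II-1 is Uu.
The cross gives 1/4 UU : 1/2 Uu : 1/4 uu, so P(offspring is white) = 3/4.

3/4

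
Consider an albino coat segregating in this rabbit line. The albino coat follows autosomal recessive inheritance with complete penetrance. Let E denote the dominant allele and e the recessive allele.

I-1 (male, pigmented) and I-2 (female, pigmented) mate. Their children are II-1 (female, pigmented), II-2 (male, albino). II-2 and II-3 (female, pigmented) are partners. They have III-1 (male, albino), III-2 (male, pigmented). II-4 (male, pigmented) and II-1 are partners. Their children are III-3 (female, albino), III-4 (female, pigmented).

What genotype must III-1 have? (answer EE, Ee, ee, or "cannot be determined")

III-1 is albino, so III-1 is ee.

ee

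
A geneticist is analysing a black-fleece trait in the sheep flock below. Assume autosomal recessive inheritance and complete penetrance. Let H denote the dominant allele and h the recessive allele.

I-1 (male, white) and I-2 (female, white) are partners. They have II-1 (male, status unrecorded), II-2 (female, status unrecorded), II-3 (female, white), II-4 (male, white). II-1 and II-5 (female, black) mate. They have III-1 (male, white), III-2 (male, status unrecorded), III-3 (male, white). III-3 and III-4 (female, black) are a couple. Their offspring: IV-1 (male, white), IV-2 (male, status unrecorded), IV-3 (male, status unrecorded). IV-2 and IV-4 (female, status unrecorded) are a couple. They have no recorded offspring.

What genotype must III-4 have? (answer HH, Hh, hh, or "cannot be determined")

hh

III-4 is black, so III-4 is hh.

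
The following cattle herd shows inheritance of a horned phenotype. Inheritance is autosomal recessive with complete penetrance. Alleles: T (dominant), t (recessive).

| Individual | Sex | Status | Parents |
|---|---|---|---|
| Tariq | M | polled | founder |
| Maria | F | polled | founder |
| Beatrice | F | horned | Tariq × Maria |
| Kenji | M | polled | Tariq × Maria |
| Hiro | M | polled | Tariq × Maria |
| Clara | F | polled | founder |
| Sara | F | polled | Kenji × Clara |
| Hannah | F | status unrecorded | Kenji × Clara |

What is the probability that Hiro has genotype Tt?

2/3

Tariq is polled so carries T and passed t to Beatrice (tt), so Tariq is Tt.
Maria is polled so carries T and passed t to Beatrice (tt), so Maria is Tt.
Their cross gives offspring ratios 1/4 TT : 1/2 Tt : 1/4 tt. Conditioning on Hiro being polled, P(Tt) = 1/2 / 3/4 = 2/3.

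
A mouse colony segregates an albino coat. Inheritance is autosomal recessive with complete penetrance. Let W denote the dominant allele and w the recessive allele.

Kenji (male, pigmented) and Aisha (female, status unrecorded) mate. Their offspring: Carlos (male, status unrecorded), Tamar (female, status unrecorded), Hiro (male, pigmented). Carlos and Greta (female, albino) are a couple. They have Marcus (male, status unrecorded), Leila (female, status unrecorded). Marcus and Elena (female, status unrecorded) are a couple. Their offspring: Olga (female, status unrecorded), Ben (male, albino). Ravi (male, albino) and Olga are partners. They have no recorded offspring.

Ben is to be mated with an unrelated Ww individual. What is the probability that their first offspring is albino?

1/2

Ben is albino, so Ben is ww.
The cross gives 1/2 Ww : 1/2 ww, so P(offspring is albino) = 1/2.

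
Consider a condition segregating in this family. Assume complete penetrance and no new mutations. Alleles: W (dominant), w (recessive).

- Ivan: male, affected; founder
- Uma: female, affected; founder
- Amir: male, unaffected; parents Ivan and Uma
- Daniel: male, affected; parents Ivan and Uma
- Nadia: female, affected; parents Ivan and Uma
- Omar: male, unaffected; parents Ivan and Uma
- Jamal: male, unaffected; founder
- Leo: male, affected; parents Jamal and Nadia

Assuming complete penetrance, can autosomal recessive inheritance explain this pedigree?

No

Under autosomal recessive, Amir (unaffected, male) cannot arise from Ivan (affected) × Uma (affected).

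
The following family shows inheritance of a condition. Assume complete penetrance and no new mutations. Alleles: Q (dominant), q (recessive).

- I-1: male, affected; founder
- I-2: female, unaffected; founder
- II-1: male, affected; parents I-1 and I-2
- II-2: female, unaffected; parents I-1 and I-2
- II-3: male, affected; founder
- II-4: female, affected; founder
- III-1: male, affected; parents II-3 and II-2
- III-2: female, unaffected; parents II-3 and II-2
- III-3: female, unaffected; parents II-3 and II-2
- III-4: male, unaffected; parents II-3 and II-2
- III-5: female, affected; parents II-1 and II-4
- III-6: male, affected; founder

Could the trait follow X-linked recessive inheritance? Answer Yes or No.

Yes

A consistent assignment under X-linked recessive exists: I-1 X^q Y, I-2 X^Q X^q, II-1 X^q Y, II-2 X^Q X^q, II-3 X^q Y, II-4 X^q X^q, III-1 X^q Y, III-2 X^Q X^q, III-3 X^Q X^q, III-4 X^Q Y, III-5 X^q X^q, III-6 X^q Y.
In this assignment every recorded phenotype matches its genotype and every non-founder's genotype is obtainable from its parents' genotypes, so the pedigree is consistent.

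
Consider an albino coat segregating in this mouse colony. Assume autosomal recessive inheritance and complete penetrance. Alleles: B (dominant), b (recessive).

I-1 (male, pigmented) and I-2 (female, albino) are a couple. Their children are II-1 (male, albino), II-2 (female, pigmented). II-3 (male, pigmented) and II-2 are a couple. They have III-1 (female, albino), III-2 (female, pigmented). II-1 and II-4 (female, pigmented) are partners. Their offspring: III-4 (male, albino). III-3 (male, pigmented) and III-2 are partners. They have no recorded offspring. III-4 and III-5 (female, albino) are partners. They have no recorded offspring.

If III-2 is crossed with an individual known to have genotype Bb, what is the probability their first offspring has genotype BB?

II-3 is pigmented so carries B and passed b to III-1 (bb), so II-3 is Bb.
II-2 is pigmented so carries B and received b from I-2 (bb), so II-2 is Bb.
III-2 is a pigmented offspring of II-3 (Bb) × II-2 (Bb), whose cross gives 1/4 BB : 1/2 Bb : 1/4 bb; conditioning on being pigmented, III-2 is BB with probability 1/3, Bb with probability 2/3.
Summing over parental genotype combinations, P(offspring has genotype BB) = 1/3·1/2 + 2/3·1/4 = 1/3.

1/3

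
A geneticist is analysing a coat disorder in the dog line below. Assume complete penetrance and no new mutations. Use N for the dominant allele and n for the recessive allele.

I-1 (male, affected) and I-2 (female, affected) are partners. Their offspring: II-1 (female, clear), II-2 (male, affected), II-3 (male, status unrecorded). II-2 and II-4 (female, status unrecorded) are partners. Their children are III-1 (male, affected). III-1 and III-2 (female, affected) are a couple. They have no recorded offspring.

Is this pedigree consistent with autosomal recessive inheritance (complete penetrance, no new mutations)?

Under autosomal recessive, II-1 (clear, female) cannot arise from I-1 (affected) × I-2 (affected).

No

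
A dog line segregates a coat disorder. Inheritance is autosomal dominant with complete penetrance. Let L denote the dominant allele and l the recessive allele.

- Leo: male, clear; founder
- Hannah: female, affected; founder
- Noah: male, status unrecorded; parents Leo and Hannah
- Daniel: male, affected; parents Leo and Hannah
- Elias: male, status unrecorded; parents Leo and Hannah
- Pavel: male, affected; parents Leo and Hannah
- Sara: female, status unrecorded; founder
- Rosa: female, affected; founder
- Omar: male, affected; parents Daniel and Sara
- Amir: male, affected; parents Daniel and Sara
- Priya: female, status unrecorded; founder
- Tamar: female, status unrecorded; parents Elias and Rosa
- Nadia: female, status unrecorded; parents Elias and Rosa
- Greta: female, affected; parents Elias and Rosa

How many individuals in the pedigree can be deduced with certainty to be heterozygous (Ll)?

Obligate heterozygotes: Daniel is affected so carries L and received l from Leo (ll), so Daniel is Ll; Pavel is affected so carries L and received l from Leo (ll), so Pavel is Ll.
Every other individual is either homozygous by phenotype or has at least one consistent homozygous assignment, so the count is 2.

2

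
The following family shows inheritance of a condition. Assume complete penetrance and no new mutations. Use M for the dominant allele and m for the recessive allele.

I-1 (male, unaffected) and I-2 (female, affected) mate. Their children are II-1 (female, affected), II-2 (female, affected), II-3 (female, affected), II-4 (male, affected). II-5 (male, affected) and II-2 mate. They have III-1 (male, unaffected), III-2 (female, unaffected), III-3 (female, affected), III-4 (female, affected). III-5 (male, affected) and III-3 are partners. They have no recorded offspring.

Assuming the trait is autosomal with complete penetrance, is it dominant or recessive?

II-5 and II-2 are both affected yet have an unaffected child III-1. Under a recessive model two affected parents are homozygous and every child would be affected, so the trait cannot be recessive.

dominant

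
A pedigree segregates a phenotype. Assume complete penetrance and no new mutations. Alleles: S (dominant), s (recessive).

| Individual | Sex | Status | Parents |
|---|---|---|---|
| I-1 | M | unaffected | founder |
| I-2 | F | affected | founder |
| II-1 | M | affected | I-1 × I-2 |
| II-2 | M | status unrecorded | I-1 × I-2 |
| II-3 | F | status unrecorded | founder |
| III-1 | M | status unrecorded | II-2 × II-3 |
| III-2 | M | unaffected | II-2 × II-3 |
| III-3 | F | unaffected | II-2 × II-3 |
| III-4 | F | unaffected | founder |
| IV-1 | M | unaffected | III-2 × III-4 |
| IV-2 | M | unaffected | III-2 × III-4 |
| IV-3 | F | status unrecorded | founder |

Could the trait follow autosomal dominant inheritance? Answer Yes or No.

A consistent assignment under autosomal dominant exists: I-1 ss, I-2 SS, II-1 Ss, II-2 Ss, II-3 Ss, III-1 SS, III-2 ss, III-3 ss, III-4 ss, IV-1 ss, IV-2 ss, IV-3 SS.
In this assignment every recorded phenotype matches its genotype and every non-founder's genotype is obtainable from its parents' genotypes, so the pedigree is consistent.

Yes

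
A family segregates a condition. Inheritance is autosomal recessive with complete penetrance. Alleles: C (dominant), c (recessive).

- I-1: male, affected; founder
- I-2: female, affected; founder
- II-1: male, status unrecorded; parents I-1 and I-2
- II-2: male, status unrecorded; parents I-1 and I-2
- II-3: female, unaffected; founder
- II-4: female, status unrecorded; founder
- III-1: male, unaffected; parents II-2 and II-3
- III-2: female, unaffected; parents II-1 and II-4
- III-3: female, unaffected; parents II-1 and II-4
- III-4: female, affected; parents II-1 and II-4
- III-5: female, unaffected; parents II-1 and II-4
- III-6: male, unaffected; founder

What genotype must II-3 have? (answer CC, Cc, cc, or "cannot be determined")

II-3's phenotype allows CC or Cc, and no parent or child forces a single allele at both positions; consistent genotype assignments exist with II-3 as CC or Cc.

cannot be determined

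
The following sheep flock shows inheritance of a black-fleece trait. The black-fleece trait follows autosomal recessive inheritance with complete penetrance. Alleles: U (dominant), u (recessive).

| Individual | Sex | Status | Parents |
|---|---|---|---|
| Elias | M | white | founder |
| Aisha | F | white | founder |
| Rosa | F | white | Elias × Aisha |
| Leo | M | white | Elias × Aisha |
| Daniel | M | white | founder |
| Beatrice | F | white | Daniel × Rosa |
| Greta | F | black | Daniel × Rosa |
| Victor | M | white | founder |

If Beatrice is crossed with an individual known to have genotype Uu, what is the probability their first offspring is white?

Daniel is white so carries U and passed u to Greta (uu), so Daniel is Uu.
Rosa is white so carries U and passed u to Greta (uu), so Rosa is Uu.
Beatrice is a white offspring of Daniel (Uu) × Rosa (Uu), whose cross gives 1/4 UU : 1/2 Uu : 1/4 uu; conditioning on being white, Beatrice is UU with probability 1/3, Uu with probability 2/3.
Summing over parental genotype combinations, P(offspring is white) = 1/3·1 + 2/3·3/4 = 5/6.

5/6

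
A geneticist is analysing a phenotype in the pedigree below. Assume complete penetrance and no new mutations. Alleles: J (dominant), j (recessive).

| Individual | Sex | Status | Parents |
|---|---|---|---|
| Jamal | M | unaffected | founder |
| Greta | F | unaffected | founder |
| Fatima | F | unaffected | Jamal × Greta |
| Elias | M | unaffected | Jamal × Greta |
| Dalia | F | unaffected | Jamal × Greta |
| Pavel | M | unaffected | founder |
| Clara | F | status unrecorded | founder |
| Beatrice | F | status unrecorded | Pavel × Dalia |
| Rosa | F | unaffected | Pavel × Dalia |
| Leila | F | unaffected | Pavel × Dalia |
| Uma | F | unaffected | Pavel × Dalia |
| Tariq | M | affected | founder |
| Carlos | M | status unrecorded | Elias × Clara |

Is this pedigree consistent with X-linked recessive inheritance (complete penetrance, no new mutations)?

A consistent assignment under X-linked recessive exists: Jamal X^J Y, Greta X^J X^J, Fatima X^J X^J, Elias X^J Y, Dalia X^J X^J, Pavel X^J Y, Clara X^J X^J, Beatrice X^J X^J, Rosa X^J X^J, Leila X^J X^J, Uma X^J X^J, Tariq X^j Y, Carlos X^J Y.
In this assignment every recorded phenotype matches its genotype and every non-founder's genotype is obtainable from its parents' genotypes, so the pedigree is consistent.

Yes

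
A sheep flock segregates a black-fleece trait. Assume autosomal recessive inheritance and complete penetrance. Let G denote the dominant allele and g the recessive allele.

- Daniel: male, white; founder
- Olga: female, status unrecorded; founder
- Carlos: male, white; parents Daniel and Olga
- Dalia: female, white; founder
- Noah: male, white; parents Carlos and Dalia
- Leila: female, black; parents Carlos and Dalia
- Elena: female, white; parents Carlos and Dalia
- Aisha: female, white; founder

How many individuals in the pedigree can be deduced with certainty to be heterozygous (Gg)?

Obligate heterozygotes: Carlos is white so carries G and passed g to Leila (gg), so Carlos is Gg; Dalia is white so carries G and passed g to Leila (gg), so Dalia is Gg.
Every other individual is either homozygous by phenotype or has at least one consistent homozygous assignment, so the count is 2.

2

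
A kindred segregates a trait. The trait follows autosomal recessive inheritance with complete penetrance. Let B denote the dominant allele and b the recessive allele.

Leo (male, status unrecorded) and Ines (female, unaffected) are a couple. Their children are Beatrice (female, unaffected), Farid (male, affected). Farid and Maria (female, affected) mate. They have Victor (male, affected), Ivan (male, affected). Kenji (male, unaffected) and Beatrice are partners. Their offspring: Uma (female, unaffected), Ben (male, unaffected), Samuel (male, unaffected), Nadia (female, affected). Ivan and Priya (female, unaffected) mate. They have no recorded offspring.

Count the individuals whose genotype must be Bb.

Obligate heterozygotes: Ines is unaffected so carries B and passed b to Farid (bb), so Ines is Bb; Beatrice is unaffected so carries B and passed b to Nadia (bb), so Beatrice is Bb; Kenji is unaffected so carries B and passed b to Nadia (bb), so Kenji is Bb.
Every other individual is either homozygous by phenotype or has at least one consistent homozygous assignment, so the count is 3.

3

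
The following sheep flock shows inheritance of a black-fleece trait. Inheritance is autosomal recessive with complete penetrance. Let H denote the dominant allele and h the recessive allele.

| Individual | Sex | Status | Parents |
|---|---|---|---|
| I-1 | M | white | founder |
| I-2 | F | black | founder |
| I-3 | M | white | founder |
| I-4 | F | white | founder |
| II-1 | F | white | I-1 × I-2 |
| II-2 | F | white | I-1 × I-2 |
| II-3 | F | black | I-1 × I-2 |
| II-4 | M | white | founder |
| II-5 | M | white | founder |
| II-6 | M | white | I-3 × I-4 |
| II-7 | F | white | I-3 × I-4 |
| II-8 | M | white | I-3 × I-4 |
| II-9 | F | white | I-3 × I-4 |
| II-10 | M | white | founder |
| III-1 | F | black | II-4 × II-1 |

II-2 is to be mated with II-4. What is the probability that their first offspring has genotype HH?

1/4

II-2 is white so carries H and received h from I-2 (hh), so II-2 is Hh.
II-4 is white so carries H and passed h to III-1 (hh), so II-4 is Hh.
The cross gives 1/4 HH : 1/2 Hh : 1/4 hh, so P(offspring has genotype HH) = 1/4.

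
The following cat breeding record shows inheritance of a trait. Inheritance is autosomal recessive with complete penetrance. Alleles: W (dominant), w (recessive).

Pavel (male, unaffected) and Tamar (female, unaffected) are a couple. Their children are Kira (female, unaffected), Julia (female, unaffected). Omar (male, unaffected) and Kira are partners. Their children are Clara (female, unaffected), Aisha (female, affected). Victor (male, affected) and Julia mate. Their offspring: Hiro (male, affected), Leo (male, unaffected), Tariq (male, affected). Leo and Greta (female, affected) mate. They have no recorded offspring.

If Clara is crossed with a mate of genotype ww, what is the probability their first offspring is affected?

Omar is unaffected so carries W and passed w to Aisha (ww), so Omar is Ww.
Kira is unaffected so carries W and passed w to Aisha (ww), so Kira is Ww.
Clara is an unaffected offspring of Omar (Ww) × Kira (Ww), whose cross gives 1/4 WW : 1/2 Ww : 1/4 ww; conditioning on being unaffected, Clara is WW with probability 1/3, Ww with probability 2/3.
Summing over parental genotype combinations, P(offspring is affected) = 2/3·1/2 = 1/3.

1/3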